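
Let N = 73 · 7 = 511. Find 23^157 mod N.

Mod 73: 23 ≡ 23; by Fermat, exponent reduces to 157 mod 72 = 13; 23^13 ≡ 12 (mod 73).
Mod 7: 23 ≡ 2; by Fermat, exponent reduces to 157 mod 6 = 1; 2^1 ≡ 2 (mod 7).
Combine by CRT: x ≡ 12 (mod 73), x ≡ 2 (mod 7) ⇒ x ≡ 450 (mod 511).

450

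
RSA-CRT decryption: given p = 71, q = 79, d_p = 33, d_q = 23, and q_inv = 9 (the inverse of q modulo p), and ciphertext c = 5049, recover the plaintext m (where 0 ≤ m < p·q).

m₁ = c^(d_p) mod p: c ≡ 8 (mod 71), and 8^33 mod 71 = 10.
m₂ = c^(d_q) mod q: c ≡ 72 (mod 79), and 72^23 mod 79 = 36.
h = q_inv·(m₁ − m₂) mod p = 9·(10 − 36) mod 71 = 50.
m = m₂ + h·q = 36 + 50·79 = 3986.

3986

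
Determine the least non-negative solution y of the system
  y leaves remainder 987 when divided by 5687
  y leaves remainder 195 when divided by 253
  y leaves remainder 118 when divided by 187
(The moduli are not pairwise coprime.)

558313

Combine the congruences pairwise.
gcd(5687, 253) = 11 and 11 | (195 − 987), so the pair is consistent; merging gives y ≡ 35109 (mod 130801), where 130801 = lcm(5687, 253).
gcd(130801, 187) = 11 and 11 | (118 − 35109), so the pair is consistent; merging gives y ≡ 558313 (mod 2223617), where 2223617 = lcm(130801, 187).
The solution is unique modulo lcm(5687, 253, 187) = 2223617.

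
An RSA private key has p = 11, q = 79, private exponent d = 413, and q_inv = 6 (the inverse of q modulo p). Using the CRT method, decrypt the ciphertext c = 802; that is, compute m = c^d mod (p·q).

d_p = d mod (p−1) = 413 mod 10 = 3; d_q = d mod (q−1) = 23.
m₁ = c^(d_p) mod p: c ≡ 10 (mod 11), and 10^3 mod 11 = 10.
m₂ = c^(d_q) mod q: c ≡ 12 (mod 79), and 12^23 mod 79 = 71.
h = q_inv·(m₁ − m₂) mod p = 6·(10 − 71) mod 11 = 8.
m = m₂ + h·q = 71 + 8·79 = 703.

703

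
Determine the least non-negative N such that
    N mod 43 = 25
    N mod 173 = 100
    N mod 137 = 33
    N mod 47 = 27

Combine the congruences pairwise.
From N ≡ 25 (mod 43) write N = 25 + 43t. Substituting into N ≡ 100 (mod 173) gives 43t ≡ 75 (mod 173), and since 43⁻¹ ≡ 169 (mod 173), t ≡ 46. Hence N ≡ 25 + 43·46 = 2003 (mod 7439).
From N ≡ 2003 (mod 7439) write N = 2003 + 7439t. Substituting into N ≡ 33 (mod 137) gives 7439t ≡ 85 (mod 137), and since 41⁻¹ ≡ 127 (mod 137), t ≡ 109. Hence N ≡ 2003 + 7439·109 = 812854 (mod 1019143).
From N ≡ 812854 (mod 1019143) write N = 812854 + 1019143t. Substituting into N ≡ 27 (mod 47) gives 1019143t ≡ 38 (mod 47), and since 42⁻¹ ≡ 28 (mod 47), t ≡ 30. Hence N ≡ 812854 + 1019143·30 = 31387144 (mod 47899721).

31387144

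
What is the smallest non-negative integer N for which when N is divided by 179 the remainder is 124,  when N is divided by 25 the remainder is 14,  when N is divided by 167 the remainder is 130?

The moduli are pairwise coprime; M = 179·25·167 = 747325.
M/179 = 4175; 4175 ≡ 58 (mod 179); 58·71 ≡ 1, so inverse 71.
M/25 = 29893; 29893 ≡ 18 (mod 25); 18·7 ≡ 1, so inverse 7.
M/167 = 4475; 4475 ≡ 133 (mod 167); 133·54 ≡ 1, so inverse 54.
N ≡ 124·4175·71 + 14·29893·7 + 130·4475·54 = 71100714.
71100714 mod 747325 = 104839.

104839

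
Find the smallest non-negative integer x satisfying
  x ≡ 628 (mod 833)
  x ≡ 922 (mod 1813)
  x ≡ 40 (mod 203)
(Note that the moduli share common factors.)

798642

gcd(833, 1813) = 49 and 49 | (922 − 628), so the pair is consistent; merging gives x ≡ 28117 (mod 30821), where 30821 = lcm(833, 1813).
gcd(30821, 203) = 7 and 7 | (40 − 28117), so the pair is consistent; merging gives x ≡ 798642 (mod 893809), where 893809 = lcm(30821, 203).
The solution is unique modulo lcm(833, 1813, 203) = 893809.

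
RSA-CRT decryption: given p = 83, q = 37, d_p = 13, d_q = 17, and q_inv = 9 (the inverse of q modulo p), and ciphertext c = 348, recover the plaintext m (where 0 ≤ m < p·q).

1438

m₁ = c^(d_p) mod p: c ≡ 16 (mod 83), and 16^13 mod 83 = 27.
m₂ = c^(d_q) mod q: c ≡ 15 (mod 37), and 15^17 mod 37 = 32.
h = q_inv·(m₁ − m₂) mod p = 9·(27 − 32) mod 83 = 38.
m = m₂ + h·q = 32 + 38·37 = 1438.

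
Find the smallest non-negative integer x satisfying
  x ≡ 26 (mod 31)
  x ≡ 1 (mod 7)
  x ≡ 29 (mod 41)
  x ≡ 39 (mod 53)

254598

The moduli are pairwise coprime; N = 31·7·41·53 = 471541.
N/31 = 15211; 15211 ≡ 21 (mod 31); 21·3 ≡ 1, so inverse 3.
N/7 = 67363; 67363 ≡ 2 (mod 7); 2·4 ≡ 1, so inverse 4.
N/41 = 11501; 11501 ≡ 21 (mod 41); 21·2 ≡ 1, so inverse 2.
N/53 = 8897; 8897 ≡ 46 (mod 53); 46·15 ≡ 1, so inverse 15.
x ≡ 26·15211·3 + 1·67363·4 + 29·11501·2 + 39·8897·15 = 7327713.
7327713 mod 471541 = 254598.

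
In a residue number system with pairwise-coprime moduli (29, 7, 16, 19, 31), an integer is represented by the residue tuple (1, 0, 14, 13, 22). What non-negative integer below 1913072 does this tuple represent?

1571598

The moduli are pairwise coprime; N = 29·7·16·19·31 = 1913072.
N/29 = 65968; 65968 ≡ 22 (mod 29); 22·4 ≡ 1, so inverse 4.
N/7 = 273296; 273296 ≡ 2 (mod 7); 2·4 ≡ 1, so inverse 4.
N/16 = 119567; 119567 ≡ 15 (mod 16); 15·15 ≡ 1, so inverse 15.
N/19 = 100688; 100688 ≡ 7 (mod 19); 7·11 ≡ 1, so inverse 11.
N/31 = 61712; 61712 ≡ 22 (mod 31); 22·24 ≡ 1, so inverse 24.
x ≡ 1·65968·4 + 0·273296·4 + 14·119567·15 + 13·100688·11 + 22·61712·24 = 72355262.
72355262 mod 1913072 = 1571598.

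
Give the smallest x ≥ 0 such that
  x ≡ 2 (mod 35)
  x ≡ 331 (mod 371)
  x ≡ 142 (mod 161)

gcd(35, 371) = 7 and 7 | (331 − 2), so the pair is consistent; merging gives x ≡ 702 (mod 1855), where 1855 = lcm(35, 371).
gcd(1855, 161) = 7 and 7 | (142 − 702), so the pair is consistent; merging gives x ≡ 2557 (mod 42665), where 42665 = lcm(1855, 161).
The solution is unique modulo lcm(35, 371, 161) = 42665.

2557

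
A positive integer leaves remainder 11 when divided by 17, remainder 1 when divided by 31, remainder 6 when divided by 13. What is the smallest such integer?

4465

From k ≡ 11 (mod 17) write k = 11 + 17t. Substituting into k ≡ 1 (mod 31) gives 17t ≡ 21 (mod 31), and since 17⁻¹ ≡ 11 (mod 31), t ≡ 14. Hence k ≡ 11 + 17·14 = 249 (mod 527).
From k ≡ 249 (mod 527) write k = 249 + 527t. Substituting into k ≡ 6 (mod 13) gives 527t ≡ 4 (mod 13), and since 7⁻¹ ≡ 2 (mod 13), t ≡ 8. Hence k ≡ 249 + 527·8 = 4465 (mod 6851).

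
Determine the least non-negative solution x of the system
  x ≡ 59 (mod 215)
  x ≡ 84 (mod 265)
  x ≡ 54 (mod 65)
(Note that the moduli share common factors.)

39834

gcd(215, 265) = 5 and 5 | (84 − 59), so the pair is consistent; merging gives x ≡ 5649 (mod 11395), where 11395 = lcm(215, 265).
gcd(11395, 65) = 5 and 5 | (54 − 5649), so the pair is consistent; merging gives x ≡ 39834 (mod 148135), where 148135 = lcm(11395, 65).
The solution is unique modulo lcm(215, 265, 65) = 148135.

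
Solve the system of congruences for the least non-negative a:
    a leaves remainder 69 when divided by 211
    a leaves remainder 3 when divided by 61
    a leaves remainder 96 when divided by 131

1583624

From a ≡ 69 (mod 211) write a = 69 + 211t. Substituting into a ≡ 3 (mod 61) gives 211t ≡ 56 (mod 61), and since 28⁻¹ ≡ 24 (mod 61), t ≡ 2. Hence a ≡ 69 + 211·2 = 491 (mod 12871).
From a ≡ 491 (mod 12871) write a = 491 + 12871t. Substituting into a ≡ 96 (mod 131) gives 12871t ≡ 129 (mod 131), and since 33⁻¹ ≡ 4 (mod 131), t ≡ 123. Hence a ≡ 491 + 12871·123 = 1583624 (mod 1686101).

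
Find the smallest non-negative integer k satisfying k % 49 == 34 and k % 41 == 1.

From k ≡ 34 (mod 49) write k = 34 + 49t. Substituting into k ≡ 1 (mod 41) gives 49t ≡ 8 (mod 41), and since 8⁻¹ ≡ 36 (mod 41), t ≡ 1. Hence k ≡ 34 + 49·1 = 83 (mod 2009).

83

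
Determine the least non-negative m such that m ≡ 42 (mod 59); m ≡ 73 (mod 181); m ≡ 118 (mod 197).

The moduli are pairwise coprime; N = 59·181·197 = 2103763.
N/59 = 35657; 35657 ≡ 21 (mod 59); 21·45 ≡ 1, so inverse 45.
N/181 = 11623; 11623 ≡ 39 (mod 181); 39·65 ≡ 1, so inverse 65.
N/197 = 10679; 10679 ≡ 41 (mod 197); 41·173 ≡ 1, so inverse 173.
m ≡ 42·35657·45 + 73·11623·65 + 118·10679·173 = 340543971.
340543971 mod 2103763 = 1838128.

1838128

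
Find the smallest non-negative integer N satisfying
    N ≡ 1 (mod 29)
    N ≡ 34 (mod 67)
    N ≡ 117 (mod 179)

From N ≡ 1 (mod 29) write N = 1 + 29t. Substituting into N ≡ 34 (mod 67) gives 29t ≡ 33 (mod 67), and since 29⁻¹ ≡ 37 (mod 67), t ≡ 15. Hence N ≡ 1 + 29·15 = 436 (mod 1943).
From N ≡ 436 (mod 1943) write N = 436 + 1943t. Substituting into N ≡ 117 (mod 179) gives 1943t ≡ 39 (mod 179), and since 153⁻¹ ≡ 117 (mod 179), t ≡ 88. Hence N ≡ 436 + 1943·88 = 171420 (mod 347797).

171420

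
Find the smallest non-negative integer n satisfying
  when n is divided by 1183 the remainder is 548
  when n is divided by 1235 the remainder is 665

Combine the congruences pairwise.
gcd(1183, 1235) = 13 and 13 | (665 − 548), so the pair is consistent; merging gives n ≡ 82175 (mod 112385), where 112385 = lcm(1183, 1235).
The solution is unique modulo lcm(1183, 1235) = 112385.

82175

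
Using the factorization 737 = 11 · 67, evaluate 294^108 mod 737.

665

Mod 11: 294 ≡ 8; by Fermat, exponent reduces to 108 mod 10 = 8; 8^8 ≡ 5 (mod 11).
Mod 67: 294 ≡ 26; by Fermat, exponent reduces to 108 mod 66 = 42; 26^42 ≡ 62 (mod 67).
Combine by CRT: x ≡ 5 (mod 11), x ≡ 62 (mod 67) ⇒ x ≡ 665 (mod 737).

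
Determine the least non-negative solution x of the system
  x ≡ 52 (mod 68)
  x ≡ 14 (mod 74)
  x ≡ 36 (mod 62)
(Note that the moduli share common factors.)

gcd(68, 74) = 2 and 2 | (14 − 52), so the pair is consistent; merging gives x ≡ 2160 (mod 2516), where 2516 = lcm(68, 74).
gcd(2516, 62) = 2 and 2 | (36 − 2160), so the pair is consistent; merging gives x ≡ 9708 (mod 77996), where 77996 = lcm(2516, 62).
The solution is unique modulo lcm(68, 74, 62) = 77996.

9708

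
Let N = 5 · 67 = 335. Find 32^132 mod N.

Mod 5: 32 ≡ 2; since 4 | 132, by Fermat 2^132 ≡ 1 (mod 5).
Mod 67: 32 ≡ 32; since 66 | 132, by Fermat 32^132 ≡ 1 (mod 67).
Combine by CRT: x ≡ 1 (mod 5), x ≡ 1 (mod 67) ⇒ x ≡ 1 (mod 335).

1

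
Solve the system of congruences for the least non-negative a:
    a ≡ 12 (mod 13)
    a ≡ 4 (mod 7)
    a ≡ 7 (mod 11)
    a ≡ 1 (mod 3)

The moduli are pairwise coprime; N = 13·7·11·3 = 3003.
N/13 = 231; 231 ≡ 10 (mod 13); 10·4 ≡ 1, so inverse 4.
N/7 = 429; 429 ≡ 2 (mod 7); 2·4 ≡ 1, so inverse 4.
N/11 = 273; 273 ≡ 9 (mod 11); 9·5 ≡ 1, so inverse 5.
N/3 = 1001; 1001 ≡ 2 (mod 3); 2·2 ≡ 1, so inverse 2.
a ≡ 12·231·4 + 4·429·4 + 7·273·5 + 1·1001·2 = 29509.
29509 mod 3003 = 2482.

2482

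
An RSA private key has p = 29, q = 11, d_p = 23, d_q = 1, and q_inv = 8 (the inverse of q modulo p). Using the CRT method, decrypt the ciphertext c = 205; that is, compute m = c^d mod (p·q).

m₁ = c^(d_p) mod p: c ≡ 2 (mod 29), and 2^23 mod 29 = 10.
m₂ = c^(d_q) mod q: c ≡ 7 (mod 11), and 7^1 mod 11 = 7.
h = q_inv·(m₁ − m₂) mod p = 8·(10 − 7) mod 29 = 24.
m = m₂ + h·q = 7 + 24·11 = 271.

271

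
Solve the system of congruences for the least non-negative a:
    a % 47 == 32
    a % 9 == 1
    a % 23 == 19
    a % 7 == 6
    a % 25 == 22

1103122

The moduli are pairwise coprime; N = 47·9·23·7·25 = 1702575.
N/47 = 36225; 36225 ≡ 35 (mod 47); 35·43 ≡ 1, so inverse 43.
N/9 = 189175; 189175 ≡ 4 (mod 9); 4·7 ≡ 1, so inverse 7.
N/23 = 74025; 74025 ≡ 11 (mod 23); 11·21 ≡ 1, so inverse 21.
N/7 = 243225; 243225 ≡ 3 (mod 7); 3·5 ≡ 1, so inverse 5.
N/25 = 68103; 68103 ≡ 3 (mod 25); 3·17 ≡ 1, so inverse 17.
a ≡ 32·36225·43 + 1·189175·7 + 19·74025·21 + 6·243225·5 + 22·68103·17 = 113473072.
113473072 mod 1702575 = 1103122.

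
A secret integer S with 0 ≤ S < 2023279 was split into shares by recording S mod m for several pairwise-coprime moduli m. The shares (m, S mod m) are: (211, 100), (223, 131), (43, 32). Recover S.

The moduli are pairwise coprime; N = 211·223·43 = 2023279.
N/211 = 9589; 9589 ≡ 94 (mod 211); 94·110 ≡ 1, so inverse 110.
N/223 = 9073; 9073 ≡ 153 (mod 223); 153·86 ≡ 1, so inverse 86.
N/43 = 47053; 47053 ≡ 11 (mod 43); 11·4 ≡ 1, so inverse 4.
S ≡ 100·9589·110 + 131·9073·86 + 32·47053·4 = 213718202.
213718202 mod 2023279 = 1273907.

1273907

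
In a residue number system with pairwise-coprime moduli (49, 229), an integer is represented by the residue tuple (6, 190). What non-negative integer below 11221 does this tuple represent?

Combine the congruences pairwise.
From x ≡ 6 (mod 49) write x = 6 + 49t. Substituting into x ≡ 190 (mod 229) gives 49t ≡ 184 (mod 229), and since 49⁻¹ ≡ 215 (mod 229), t ≡ 172. Hence x ≡ 6 + 49·172 = 8434 (mod 11221).

8434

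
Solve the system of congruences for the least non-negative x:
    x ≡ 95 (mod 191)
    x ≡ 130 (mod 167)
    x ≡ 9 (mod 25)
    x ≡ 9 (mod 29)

Combine the congruences pairwise.
From x ≡ 95 (mod 191) write x = 95 + 191t. Substituting into x ≡ 130 (mod 167) gives 191t ≡ 35 (mod 167), and since 24⁻¹ ≡ 7 (mod 167), t ≡ 78. Hence x ≡ 95 + 191·78 = 14993 (mod 31897).
From x ≡ 14993 (mod 31897) write x = 14993 + 31897t. Substituting into x ≡ 9 (mod 25) gives 31897t ≡ 16 (mod 25), and since 22⁻¹ ≡ 8 (mod 25), t ≡ 3. Hence x ≡ 14993 + 31897·3 = 110684 (mod 797425).
From x ≡ 110684 (mod 797425) write x = 110684 + 797425t. Substituting into x ≡ 9 (mod 29) gives 797425t ≡ 18 (mod 29), and since 12⁻¹ ≡ 17 (mod 29), t ≡ 16. Hence x ≡ 110684 + 797425·16 = 12869484 (mod 23125325).

12869484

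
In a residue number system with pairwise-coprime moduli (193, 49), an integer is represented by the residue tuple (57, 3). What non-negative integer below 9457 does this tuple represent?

3531

From x ≡ 57 (mod 193) write x = 57 + 193t. Substituting into x ≡ 3 (mod 49) gives 193t ≡ 44 (mod 49), and since 46⁻¹ ≡ 16 (mod 49), t ≡ 18. Hence x ≡ 57 + 193·18 = 3531 (mod 9457).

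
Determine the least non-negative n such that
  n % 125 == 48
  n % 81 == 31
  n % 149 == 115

The moduli are pairwise coprime; M = 125·81·149 = 1508625.
M/125 = 12069; 12069 ≡ 69 (mod 125); 69·29 ≡ 1, so inverse 29.
M/81 = 18625; 18625 ≡ 76 (mod 81); 76·16 ≡ 1, so inverse 16.
M/149 = 10125; 10125 ≡ 142 (mod 149); 142·85 ≡ 1, so inverse 85.
n ≡ 48·12069·29 + 31·18625·16 + 115·10125·85 = 125009923.
125009923 mod 1508625 = 1302673.

1302673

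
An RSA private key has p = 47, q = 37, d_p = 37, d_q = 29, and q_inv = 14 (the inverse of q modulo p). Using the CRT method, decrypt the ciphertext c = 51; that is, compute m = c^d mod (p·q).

1583

m₁ = c^(d_p) mod p: c ≡ 4 (mod 47), and 4^37 mod 47 = 32.
m₂ = c^(d_q) mod q: c ≡ 14 (mod 37), and 14^29 mod 37 = 29.
h = q_inv·(m₁ − m₂) mod p = 14·(32 − 29) mod 47 = 42.
m = m₂ + h·q = 29 + 42·37 = 1583.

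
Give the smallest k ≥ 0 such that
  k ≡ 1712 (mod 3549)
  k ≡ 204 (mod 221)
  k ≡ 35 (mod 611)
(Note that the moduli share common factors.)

gcd(3549, 221) = 13 and 13 | (204 − 1712), so the pair is consistent; merging gives k ≡ 12359 (mod 60333), where 60333 = lcm(3549, 221).
gcd(60333, 611) = 13 and 13 | (35 − 12359), so the pair is consistent; merging gives k ≡ 1943015 (mod 2835651), where 2835651 = lcm(60333, 611).
The solution is unique modulo lcm(3549, 221, 611) = 2835651.

1943015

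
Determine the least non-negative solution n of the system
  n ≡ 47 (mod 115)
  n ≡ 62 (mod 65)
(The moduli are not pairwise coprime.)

1427

gcd(115, 65) = 5 and 5 | (62 − 47), so the pair is consistent; merging gives n ≡ 1427 (mod 1495), where 1495 = lcm(115, 65).
The solution is unique modulo lcm(115, 65) = 1495.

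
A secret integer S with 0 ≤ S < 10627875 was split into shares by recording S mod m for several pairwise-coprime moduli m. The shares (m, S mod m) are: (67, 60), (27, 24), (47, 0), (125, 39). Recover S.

The moduli are pairwise coprime; N = 67·27·47·125 = 10627875.
N/67 = 158625; 158625 ≡ 36 (mod 67); 36·54 ≡ 1, so inverse 54.
N/27 = 393625; 393625 ≡ 19 (mod 27); 19·10 ≡ 1, so inverse 10.
N/47 = 226125; 226125 ≡ 8 (mod 47); 8·6 ≡ 1, so inverse 6.
N/125 = 85023; 85023 ≡ 23 (mod 125); 23·87 ≡ 1, so inverse 87.
S ≡ 60·158625·54 + 24·393625·10 + 0·226125·6 + 39·85023·87 = 896898039.
896898039 mod 10627875 = 4156539.

4156539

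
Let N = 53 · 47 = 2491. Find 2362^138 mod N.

Mod 53: 2362 ≡ 30; by Fermat, exponent reduces to 138 mod 52 = 34; 30^34 ≡ 52 (mod 53).
Mod 47: 2362 ≡ 12; since 46 | 138, by Fermat 12^138 ≡ 1 (mod 47).
Combine by CRT: x ≡ 52 (mod 53), x ≡ 1 (mod 47) ⇒ x ≡ 847 (mod 2491).

847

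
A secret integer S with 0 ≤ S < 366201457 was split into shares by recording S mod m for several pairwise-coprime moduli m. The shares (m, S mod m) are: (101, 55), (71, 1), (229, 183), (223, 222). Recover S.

From S ≡ 55 (mod 101) write S = 55 + 101t. Substituting into S ≡ 1 (mod 71) gives 101t ≡ 17 (mod 71), and since 30⁻¹ ≡ 45 (mod 71), t ≡ 55. Hence S ≡ 55 + 101·55 = 5610 (mod 7171).
From S ≡ 5610 (mod 7171) write S = 5610 + 7171t. Substituting into S ≡ 183 (mod 229) gives 7171t ≡ 69 (mod 229), and since 72⁻¹ ≡ 35 (mod 229), t ≡ 125. Hence S ≡ 5610 + 7171·125 = 901985 (mod 1642159).
From S ≡ 901985 (mod 1642159) write S = 901985 + 1642159t. Substituting into S ≡ 222 (mod 223) gives 1642159t ≡ 49 (mod 223), and since 210⁻¹ ≡ 120 (mod 223), t ≡ 82. Hence S ≡ 901985 + 1642159·82 = 135559023 (mod 366201457).

135559023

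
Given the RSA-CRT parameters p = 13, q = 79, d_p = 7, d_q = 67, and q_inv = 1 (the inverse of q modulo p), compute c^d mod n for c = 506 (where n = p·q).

467

m₁ = c^(d_p) mod p: c ≡ 12 (mod 13), and 12^7 mod 13 = 12.
m₂ = c^(d_q) mod q: c ≡ 32 (mod 79), and 32^67 mod 79 = 72.
h = q_inv·(m₁ − m₂) mod p = 1·(12 − 72) mod 13 = 5.
m = m₂ + h·q = 72 + 5·79 = 467.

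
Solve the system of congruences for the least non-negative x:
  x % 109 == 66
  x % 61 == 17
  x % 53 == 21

350828

From x ≡ 66 (mod 109) write x = 66 + 109t. Substituting into x ≡ 17 (mod 61) gives 109t ≡ 12 (mod 61), and since 48⁻¹ ≡ 14 (mod 61), t ≡ 46. Hence x ≡ 66 + 109·46 = 5080 (mod 6649).
From x ≡ 5080 (mod 6649) write x = 5080 + 6649t. Substituting into x ≡ 21 (mod 53) gives 6649t ≡ 29 (mod 53), and since 24⁻¹ ≡ 42 (mod 53), t ≡ 52. Hence x ≡ 5080 + 6649·52 = 350828 (mod 352397).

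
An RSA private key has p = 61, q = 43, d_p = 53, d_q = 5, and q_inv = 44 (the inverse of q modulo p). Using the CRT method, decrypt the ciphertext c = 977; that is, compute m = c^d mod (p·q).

m₁ = c^(d_p) mod p: c ≡ 1 (mod 61), and 1^53 mod 61 = 1.
m₂ = c^(d_q) mod q: c ≡ 31 (mod 43), and 31^5 mod 43 = 9.
h = q_inv·(m₁ − m₂) mod p = 44·(1 − 9) mod 61 = 14.
m = m₂ + h·q = 9 + 14·43 = 611.

611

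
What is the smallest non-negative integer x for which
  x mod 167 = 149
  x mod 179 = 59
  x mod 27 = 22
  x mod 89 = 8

32569825

The moduli are pairwise coprime; N = 167·179·27·89 = 71832879.
N/167 = 430137; 430137 ≡ 112 (mod 167); 112·85 ≡ 1, so inverse 85.
N/179 = 401301; 401301 ≡ 162 (mod 179); 162·21 ≡ 1, so inverse 21.
N/27 = 2660477; 2660477 ≡ 5 (mod 27); 5·11 ≡ 1, so inverse 11.
N/89 = 807111; 807111 ≡ 59 (mod 89); 59·86 ≡ 1, so inverse 86.
x ≡ 149·430137·85 + 59·401301·21 + 22·2660477·11 + 8·807111·86 = 7144024846.
7144024846 mod 71832879 = 32569825.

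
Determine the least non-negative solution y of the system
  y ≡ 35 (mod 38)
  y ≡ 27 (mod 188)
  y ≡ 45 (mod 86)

45711

gcd(38, 188) = 2 and 2 | (27 − 35), so the pair is consistent; merging gives y ≡ 2847 (mod 3572), where 3572 = lcm(38, 188).
gcd(3572, 86) = 2 and 2 | (45 − 2847), so the pair is consistent; merging gives y ≡ 45711 (mod 153596), where 153596 = lcm(3572, 86).
The solution is unique modulo lcm(38, 188, 86) = 153596.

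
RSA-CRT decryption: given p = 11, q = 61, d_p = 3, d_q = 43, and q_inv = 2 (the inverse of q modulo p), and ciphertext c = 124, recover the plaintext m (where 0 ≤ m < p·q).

104

m₁ = c^(d_p) mod p: c ≡ 3 (mod 11), and 3^3 mod 11 = 5.
m₂ = c^(d_q) mod q: c ≡ 2 (mod 61), and 2^43 mod 61 = 43.
h = q_inv·(m₁ − m₂) mod p = 2·(5 − 43) mod 11 = 1.
m = m₂ + h·q = 43 + 1·61 = 104.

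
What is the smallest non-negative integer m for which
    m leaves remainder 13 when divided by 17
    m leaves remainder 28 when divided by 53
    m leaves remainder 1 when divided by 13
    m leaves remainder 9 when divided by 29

333451

The moduli are pairwise coprime; N = 17·53·13·29 = 339677.
N/17 = 19981; 19981 ≡ 6 (mod 17); 6·3 ≡ 1, so inverse 3.
N/53 = 6409; 6409 ≡ 49 (mod 53); 49·13 ≡ 1, so inverse 13.
N/13 = 26129; 26129 ≡ 12 (mod 13); 12·12 ≡ 1, so inverse 12.
N/29 = 11713; 11713 ≡ 26 (mod 29); 26·19 ≡ 1, so inverse 19.
m ≡ 13·19981·3 + 28·6409·13 + 1·26129·12 + 9·11713·19 = 5428606.
5428606 mod 339677 = 333451.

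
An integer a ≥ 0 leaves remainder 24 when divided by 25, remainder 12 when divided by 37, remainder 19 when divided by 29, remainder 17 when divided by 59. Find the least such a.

Combine the congruences pairwise.
From a ≡ 24 (mod 25) write a = 24 + 25t. Substituting into a ≡ 12 (mod 37) gives 25t ≡ 25 (mod 37), and since 25⁻¹ ≡ 3 (mod 37), t ≡ 1. Hence a ≡ 24 + 25·1 = 49 (mod 925).
From a ≡ 49 (mod 925) write a = 49 + 925t. Substituting into a ≡ 19 (mod 29) gives 925t ≡ 28 (mod 29), and since 26⁻¹ ≡ 19 (mod 29), t ≡ 10. Hence a ≡ 49 + 925·10 = 9299 (mod 26825).
From a ≡ 9299 (mod 26825) write a = 9299 + 26825t. Substituting into a ≡ 17 (mod 59) gives 26825t ≡ 40 (mod 59), and since 39⁻¹ ≡ 56 (mod 59), t ≡ 57. Hence a ≡ 9299 + 26825·57 = 1538324 (mod 1582675).

1538324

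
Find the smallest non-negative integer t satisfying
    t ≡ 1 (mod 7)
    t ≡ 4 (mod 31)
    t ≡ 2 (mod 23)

Combine the congruences pairwise.
From t ≡ 1 (mod 7) write t = 1 + 7s. Substituting into t ≡ 4 (mod 31) gives 7s ≡ 3 (mod 31), and since 7⁻¹ ≡ 9 (mod 31), s ≡ 27. Hence t ≡ 1 + 7·27 = 190 (mod 217).
From t ≡ 190 (mod 217) write t = 190 + 217s. Substituting into t ≡ 2 (mod 23) gives 217s ≡ 19 (mod 23), and since 10⁻¹ ≡ 7 (mod 23), s ≡ 18. Hence t ≡ 190 + 217·18 = 4096 (mod 4991).

4096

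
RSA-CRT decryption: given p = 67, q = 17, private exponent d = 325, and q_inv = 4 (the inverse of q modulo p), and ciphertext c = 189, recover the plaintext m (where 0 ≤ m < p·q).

525

d_p = d mod (p−1) = 325 mod 66 = 61; d_q = d mod (q−1) = 5.
m₁ = c^(d_p) mod p: c ≡ 55 (mod 67), and 55^61 mod 67 = 56.
m₂ = c^(d_q) mod q: c ≡ 2 (mod 17), and 2^5 mod 17 = 15.
h = q_inv·(m₁ − m₂) mod p = 4·(56 − 15) mod 67 = 30.
m = m₂ + h·q = 15 + 30·17 = 525.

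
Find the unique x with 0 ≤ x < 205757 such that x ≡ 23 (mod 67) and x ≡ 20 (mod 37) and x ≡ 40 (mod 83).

181727

The moduli are pairwise coprime; N = 67·37·83 = 205757.
N/67 = 3071; 3071 ≡ 56 (mod 67); 56·6 ≡ 1, so inverse 6.
N/37 = 5561; 5561 ≡ 11 (mod 37); 11·27 ≡ 1, so inverse 27.
N/83 = 2479; 2479 ≡ 72 (mod 83); 72·15 ≡ 1, so inverse 15.
x ≡ 23·3071·6 + 20·5561·27 + 40·2479·15 = 4914138.
4914138 mod 205757 = 181727.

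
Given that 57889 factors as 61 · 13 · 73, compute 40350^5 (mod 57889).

Mod 61: 40350 ≡ 29; 29^5 ≡ 21 (mod 61).
Mod 13: 40350 ≡ 11; 11^5 ≡ 7 (mod 13).
Mod 73: 40350 ≡ 54; 54^5 ≡ 61 (mod 73).
Combine by CRT: x ≡ 21 (mod 61), x ≡ 7 (mod 13), x ≡ 61 (mod 73) ⇒ x ≡ 45832 (mod 57889).

45832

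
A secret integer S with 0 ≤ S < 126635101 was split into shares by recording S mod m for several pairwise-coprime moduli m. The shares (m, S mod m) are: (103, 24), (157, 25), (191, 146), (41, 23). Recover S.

The moduli are pairwise coprime; N = 103·157·191·41 = 126635101.
N/103 = 1229467; 1229467 ≡ 59 (mod 103); 59·7 ≡ 1, so inverse 7.
N/157 = 806593; 806593 ≡ 84 (mod 157); 84·43 ≡ 1, so inverse 43.
N/191 = 663011; 663011 ≡ 50 (mod 191); 50·149 ≡ 1, so inverse 149.
N/41 = 3088661; 3088661 ≡ 8 (mod 41); 8·36 ≡ 1, so inverse 36.
S ≡ 24·1229467·7 + 25·806593·43 + 146·663011·149 + 23·3088661·36 = 18054190533.
18054190533 mod 126635101 = 72006191.

72006191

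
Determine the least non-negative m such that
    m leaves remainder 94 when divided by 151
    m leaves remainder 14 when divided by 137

From m ≡ 94 (mod 151) write m = 94 + 151t. Substituting into m ≡ 14 (mod 137) gives 151t ≡ 57 (mod 137), and since 14⁻¹ ≡ 49 (mod 137), t ≡ 53. Hence m ≡ 94 + 151·53 = 8097 (mod 20687).

8097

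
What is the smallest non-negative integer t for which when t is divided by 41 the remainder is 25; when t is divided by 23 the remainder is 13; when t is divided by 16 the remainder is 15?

8799

From t ≡ 25 (mod 41) write t = 25 + 41s. Substituting into t ≡ 13 (mod 23) gives 41s ≡ 11 (mod 23), and since 18⁻¹ ≡ 9 (mod 23), s ≡ 7. Hence t ≡ 25 + 41·7 = 312 (mod 943).
From t ≡ 312 (mod 943) write t = 312 + 943s. Substituting into t ≡ 15 (mod 16) gives 943s ≡ 7 (mod 16), and since 15⁻¹ ≡ 15 (mod 16), s ≡ 9. Hence t ≡ 312 + 943·9 = 8799 (mod 15088).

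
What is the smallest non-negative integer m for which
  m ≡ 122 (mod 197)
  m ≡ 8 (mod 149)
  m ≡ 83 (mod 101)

1199458

The moduli are pairwise coprime; N = 197·149·101 = 2964653.
N/197 = 15049; 15049 ≡ 77 (mod 197); 77·87 ≡ 1, so inverse 87.
N/149 = 19897; 19897 ≡ 80 (mod 149); 80·95 ≡ 1, so inverse 95.
N/101 = 29353; 29353 ≡ 63 (mod 101); 63·93 ≡ 1, so inverse 93.
m ≡ 122·15049·87 + 8·19897·95 + 83·29353·93 = 401427613.
401427613 mod 2964653 = 1199458.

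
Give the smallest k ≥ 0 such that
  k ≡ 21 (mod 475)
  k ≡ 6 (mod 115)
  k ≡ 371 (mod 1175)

Combine the congruences pairwise.
gcd(475, 115) = 5 and 5 | (6 − 21), so the pair is consistent; merging gives k ≡ 10471 (mod 10925), where 10925 = lcm(475, 115).
gcd(10925, 1175) = 25 and 25 | (371 − 10471), so the pair is consistent; merging gives k ≡ 502096 (mod 513475), where 513475 = lcm(10925, 1175).
The solution is unique modulo lcm(475, 115, 1175) = 513475.

502096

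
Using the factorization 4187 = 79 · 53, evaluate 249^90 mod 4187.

1547

Mod 79: 249 ≡ 12; by Fermat, exponent reduces to 90 mod 78 = 12; 12^12 ≡ 46 (mod 79).
Mod 53: 249 ≡ 37; by Fermat, exponent reduces to 90 mod 52 = 38; 37^38 ≡ 10 (mod 53).
Combine by CRT: x ≡ 46 (mod 79), x ≡ 10 (mod 53) ⇒ x ≡ 1547 (mod 4187).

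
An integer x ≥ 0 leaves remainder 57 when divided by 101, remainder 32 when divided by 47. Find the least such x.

3087

From x ≡ 57 (mod 101) write x = 57 + 101t. Substituting into x ≡ 32 (mod 47) gives 101t ≡ 22 (mod 47), and since 7⁻¹ ≡ 27 (mod 47), t ≡ 30. Hence x ≡ 57 + 101·30 = 3087 (mod 4747).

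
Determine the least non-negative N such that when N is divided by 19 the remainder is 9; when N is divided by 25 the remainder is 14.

From N ≡ 9 (mod 19) write N = 9 + 19t. Substituting into N ≡ 14 (mod 25) gives 19t ≡ 5 (mod 25), and since 19⁻¹ ≡ 4 (mod 25), t ≡ 20. Hence N ≡ 9 + 19·20 = 389 (mod 475).

389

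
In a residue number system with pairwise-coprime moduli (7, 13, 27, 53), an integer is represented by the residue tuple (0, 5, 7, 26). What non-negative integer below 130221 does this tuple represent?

92617

The moduli are pairwise coprime; N = 7·13·27·53 = 130221.
N/7 = 18603; 18603 ≡ 4 (mod 7); 4·2 ≡ 1, so inverse 2.
N/13 = 10017; 10017 ≡ 7 (mod 13); 7·2 ≡ 1, so inverse 2.
N/27 = 4823; 4823 ≡ 17 (mod 27); 17·8 ≡ 1, so inverse 8.
N/53 = 2457; 2457 ≡ 19 (mod 53); 19·14 ≡ 1, so inverse 14.
x ≡ 0·18603·2 + 5·10017·2 + 7·4823·8 + 26·2457·14 = 1264606.
1264606 mod 130221 = 92617.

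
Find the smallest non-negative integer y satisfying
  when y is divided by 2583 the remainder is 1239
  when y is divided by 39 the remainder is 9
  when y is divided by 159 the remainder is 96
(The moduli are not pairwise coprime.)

gcd(2583, 39) = 3 and 3 | (9 − 1239), so the pair is consistent; merging gives y ≡ 6405 (mod 33579), where 33579 = lcm(2583, 39).
gcd(33579, 159) = 3 and 3 | (96 − 6405), so the pair is consistent; merging gives y ≡ 241458 (mod 1779687), where 1779687 = lcm(33579, 159).
The solution is unique modulo lcm(2583, 39, 159) = 1779687.

241458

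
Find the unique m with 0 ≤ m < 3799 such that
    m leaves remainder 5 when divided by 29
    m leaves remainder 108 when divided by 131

3514

From m ≡ 5 (mod 29) write m = 5 + 29t. Substituting into m ≡ 108 (mod 131) gives 29t ≡ 103 (mod 131), and since 29⁻¹ ≡ 122 (mod 131), t ≡ 121. Hence m ≡ 5 + 29·121 = 3514 (mod 3799).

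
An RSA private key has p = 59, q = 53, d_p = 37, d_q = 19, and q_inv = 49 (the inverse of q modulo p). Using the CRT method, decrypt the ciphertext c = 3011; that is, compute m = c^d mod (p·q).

216

m₁ = c^(d_p) mod p: c ≡ 2 (mod 59), and 2^37 mod 59 = 39.
m₂ = c^(d_q) mod q: c ≡ 43 (mod 53), and 43^19 mod 53 = 4.
h = q_inv·(m₁ − m₂) mod p = 49·(39 − 4) mod 59 = 4.
m = m₂ + h·q = 4 + 4·53 = 216.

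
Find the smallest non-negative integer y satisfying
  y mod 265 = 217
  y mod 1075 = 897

47122

Combine the congruences pairwise.
gcd(265, 1075) = 5 and 5 | (897 − 217), so the pair is consistent; merging gives y ≡ 47122 (mod 56975), where 56975 = lcm(265, 1075).
The solution is unique modulo lcm(265, 1075) = 56975.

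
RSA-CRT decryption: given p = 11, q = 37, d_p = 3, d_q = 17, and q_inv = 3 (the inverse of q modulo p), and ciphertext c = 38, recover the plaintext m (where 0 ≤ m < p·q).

m₁ = c^(d_p) mod p: c ≡ 5 (mod 11), and 5^3 mod 11 = 4.
m₂ = c^(d_q) mod q: c ≡ 1 (mod 37), and 1^17 mod 37 = 1.
h = q_inv·(m₁ − m₂) mod p = 3·(4 − 1) mod 11 = 9.
m = m₂ + h·q = 1 + 9·37 = 334.

334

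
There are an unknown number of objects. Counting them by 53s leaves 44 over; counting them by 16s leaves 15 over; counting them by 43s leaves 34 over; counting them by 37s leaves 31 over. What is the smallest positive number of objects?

893359

From N ≡ 44 (mod 53) write N = 44 + 53t. Substituting into N ≡ 15 (mod 16) gives 53t ≡ 3 (mod 16), and since 5⁻¹ ≡ 13 (mod 16), t ≡ 7. Hence N ≡ 44 + 53·7 = 415 (mod 848).
From N ≡ 415 (mod 848) write N = 415 + 848t. Substituting into N ≡ 34 (mod 43) gives 848t ≡ 6 (mod 43), and since 31⁻¹ ≡ 25 (mod 43), t ≡ 21. Hence N ≡ 415 + 848·21 = 18223 (mod 36464).
From N ≡ 18223 (mod 36464) write N = 18223 + 36464t. Substituting into N ≡ 31 (mod 37) gives 36464t ≡ 12 (mod 37), and since 19⁻¹ ≡ 2 (mod 37), t ≡ 24. Hence N ≡ 18223 + 36464·24 = 893359 (mod 1349168).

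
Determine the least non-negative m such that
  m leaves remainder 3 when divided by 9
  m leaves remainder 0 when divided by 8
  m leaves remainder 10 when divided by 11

120

From m ≡ 3 (mod 9) write m = 3 + 9t. Substituting into m ≡ 0 (mod 8) gives 9t ≡ 5 (mod 8), and since 1⁻¹ ≡ 1 (mod 8), t ≡ 5. Hence m ≡ 3 + 9·5 = 48 (mod 72).
From m ≡ 48 (mod 72) write m = 48 + 72t. Substituting into m ≡ 10 (mod 11) gives 72t ≡ 6 (mod 11), and since 6⁻¹ ≡ 2 (mod 11), t ≡ 1. Hence m ≡ 48 + 72·1 = 120 (mod 792).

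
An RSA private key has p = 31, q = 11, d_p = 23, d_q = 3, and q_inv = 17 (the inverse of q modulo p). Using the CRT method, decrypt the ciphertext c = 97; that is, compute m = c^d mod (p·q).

157

m₁ = c^(d_p) mod p: c ≡ 4 (mod 31), and 4^23 mod 31 = 2.
m₂ = c^(d_q) mod q: c ≡ 9 (mod 11), and 9^3 mod 11 = 3.
h = q_inv·(m₁ − m₂) mod p = 17·(2 − 3) mod 31 = 14.
m = m₂ + h·q = 3 + 14·11 = 157.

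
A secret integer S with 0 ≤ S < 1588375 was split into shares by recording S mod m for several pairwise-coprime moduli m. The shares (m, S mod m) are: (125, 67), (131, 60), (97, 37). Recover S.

From S ≡ 67 (mod 125) write S = 67 + 125t. Substituting into S ≡ 60 (mod 131) gives 125t ≡ 124 (mod 131), and since 125⁻¹ ≡ 109 (mod 131), t ≡ 23. Hence S ≡ 67 + 125·23 = 2942 (mod 16375).
From S ≡ 2942 (mod 16375) write S = 2942 + 16375t. Substituting into S ≡ 37 (mod 97) gives 16375t ≡ 5 (mod 97), and since 79⁻¹ ≡ 70 (mod 97), t ≡ 59. Hence S ≡ 2942 + 16375·59 = 969067 (mod 1588375).

969067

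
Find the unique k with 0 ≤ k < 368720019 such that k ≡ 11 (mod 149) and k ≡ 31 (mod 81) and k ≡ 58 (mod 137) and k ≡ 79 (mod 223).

140613844

The moduli are pairwise coprime; N = 149·81·137·223 = 368720019.
N/149 = 2474631; 2474631 ≡ 39 (mod 149); 39·107 ≡ 1, so inverse 107.
N/81 = 4552099; 4552099 ≡ 61 (mod 81); 61·4 ≡ 1, so inverse 4.
N/137 = 2691387; 2691387 ≡ 22 (mod 137); 22·81 ≡ 1, so inverse 81.
N/223 = 1653453; 1653453 ≡ 131 (mod 223); 131·143 ≡ 1, so inverse 143.
k ≡ 11·2474631·107 + 31·4552099·4 + 58·2691387·81 + 79·1653453·143 = 34800295630.
34800295630 mod 368720019 = 140613844.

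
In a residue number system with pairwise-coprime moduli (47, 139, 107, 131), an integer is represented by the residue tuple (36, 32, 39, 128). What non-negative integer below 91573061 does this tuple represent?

61475284

The moduli are pairwise coprime; N = 47·139·107·131 = 91573061.
N/47 = 1948363; 1948363 ≡ 25 (mod 47); 25·32 ≡ 1, so inverse 32.
N/139 = 658799; 658799 ≡ 78 (mod 139); 78·41 ≡ 1, so inverse 41.
N/107 = 855823; 855823 ≡ 37 (mod 107); 37·81 ≡ 1, so inverse 81.
N/131 = 699031; 699031 ≡ 15 (mod 131); 15·35 ≡ 1, so inverse 35.
x ≡ 36·1948363·32 + 32·658799·41 + 39·855823·81 + 128·699031·35 = 8944062201.
8944062201 mod 91573061 = 61475284.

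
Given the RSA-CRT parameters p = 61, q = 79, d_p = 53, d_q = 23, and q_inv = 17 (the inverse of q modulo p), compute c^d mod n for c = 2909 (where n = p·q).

1723

m₁ = c^(d_p) mod p: c ≡ 42 (mod 61), and 42^53 mod 61 = 15.
m₂ = c^(d_q) mod q: c ≡ 65 (mod 79), and 65^23 mod 79 = 64.
h = q_inv·(m₁ − m₂) mod p = 17·(15 − 64) mod 61 = 21.
m = m₂ + h·q = 64 + 21·79 = 1723.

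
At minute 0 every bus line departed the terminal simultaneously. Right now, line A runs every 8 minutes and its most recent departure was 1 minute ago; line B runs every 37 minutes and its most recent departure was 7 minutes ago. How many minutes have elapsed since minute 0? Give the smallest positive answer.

81

From t ≡ 1 (mod 8) write t = 1 + 8s. Substituting into t ≡ 7 (mod 37) gives 8s ≡ 6 (mod 37), and since 8⁻¹ ≡ 14 (mod 37), s ≡ 10. Hence t ≡ 1 + 8·10 = 81 (mod 296).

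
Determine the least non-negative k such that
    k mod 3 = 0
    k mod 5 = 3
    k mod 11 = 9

108

The moduli are pairwise coprime; N = 3·5·11 = 165.
N/3 = 55; 55 ≡ 1 (mod 3), inverse 1.
N/5 = 33; 33 ≡ 3 (mod 5); 3·2 ≡ 1, so inverse 2.
N/11 = 15; 15 ≡ 4 (mod 11); 4·3 ≡ 1, so inverse 3.
k ≡ 0·55·1 + 3·33·2 + 9·15·3 = 603.
603 mod 165 = 108.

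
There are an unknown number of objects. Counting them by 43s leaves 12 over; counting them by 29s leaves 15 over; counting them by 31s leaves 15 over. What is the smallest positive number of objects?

From N ≡ 12 (mod 43) write N = 12 + 43t. Substituting into N ≡ 15 (mod 29) gives 43t ≡ 3 (mod 29), and since 14⁻¹ ≡ 27 (mod 29), t ≡ 23. Hence N ≡ 12 + 43·23 = 1001 (mod 1247).
From N ≡ 1001 (mod 1247) write N = 1001 + 1247t. Substituting into N ≡ 15 (mod 31) gives 1247t ≡ 6 (mod 31), and since 7⁻¹ ≡ 9 (mod 31), t ≡ 23. Hence N ≡ 1001 + 1247·23 = 29682 (mod 38657).

29682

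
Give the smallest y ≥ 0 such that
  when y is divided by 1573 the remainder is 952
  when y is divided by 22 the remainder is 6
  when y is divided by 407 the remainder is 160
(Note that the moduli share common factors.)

gcd(1573, 22) = 11 and 11 | (6 − 952), so the pair is consistent; merging gives y ≡ 952 (mod 3146), where 3146 = lcm(1573, 22).
gcd(3146, 407) = 11 and 11 | (160 − 952), so the pair is consistent; merging gives y ≡ 70164 (mod 116402), where 116402 = lcm(3146, 407).
The solution is unique modulo lcm(1573, 22, 407) = 116402.

70164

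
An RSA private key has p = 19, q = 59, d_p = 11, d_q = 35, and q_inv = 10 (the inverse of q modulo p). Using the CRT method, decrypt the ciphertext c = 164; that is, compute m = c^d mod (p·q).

255

m₁ = c^(d_p) mod p: c ≡ 12 (mod 19), and 12^11 mod 19 = 8.
m₂ = c^(d_q) mod q: c ≡ 46 (mod 59), and 46^35 mod 59 = 19.
h = q_inv·(m₁ − m₂) mod p = 10·(8 − 19) mod 19 = 4.
m = m₂ + h·q = 19 + 4·59 = 255.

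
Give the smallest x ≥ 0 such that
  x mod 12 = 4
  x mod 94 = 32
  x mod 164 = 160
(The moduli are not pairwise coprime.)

3604

Combine the congruences pairwise.
gcd(12, 94) = 2 and 2 | (32 − 4), so the pair is consistent; merging gives x ≡ 220 (mod 564), where 564 = lcm(12, 94).
gcd(564, 164) = 4 and 4 | (160 − 220), so the pair is consistent; merging gives x ≡ 3604 (mod 23124), where 23124 = lcm(564, 164).
The solution is unique modulo lcm(12, 94, 164) = 23124.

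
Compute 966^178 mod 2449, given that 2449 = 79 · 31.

Mod 79: 966 ≡ 18; by Fermat, exponent reduces to 178 mod 78 = 22; 18^22 ≡ 21 (mod 79).
Mod 31: 966 ≡ 5; by Fermat, exponent reduces to 178 mod 30 = 28; 5^28 ≡ 5 (mod 31).
Combine by CRT: x ≡ 21 (mod 79), x ≡ 5 (mod 31) ⇒ x ≡ 811 (mod 2449).

811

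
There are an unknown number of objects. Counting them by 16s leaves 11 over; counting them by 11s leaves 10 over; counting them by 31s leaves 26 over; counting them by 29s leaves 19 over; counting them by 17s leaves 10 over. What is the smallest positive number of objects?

The moduli are pairwise coprime; M = 16·11·31·29·17 = 2689808.
M/16 = 168113; 168113 ≡ 1 (mod 16), inverse 1.
M/11 = 244528; 244528 ≡ 9 (mod 11); 9·5 ≡ 1, so inverse 5.
M/31 = 86768; 86768 ≡ 30 (mod 31); 30·30 ≡ 1, so inverse 30.
M/29 = 92752; 92752 ≡ 10 (mod 29); 10·3 ≡ 1, so inverse 3.
M/17 = 158224; 158224 ≡ 5 (mod 17); 5·7 ≡ 1, so inverse 7.
N ≡ 11·168113·1 + 10·244528·5 + 26·86768·30 + 19·92752·3 + 10·158224·7 = 98117227.
98117227 mod 2689808 = 1284139.

1284139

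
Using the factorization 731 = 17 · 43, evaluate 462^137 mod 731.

Mod 17: 462 ≡ 3; by Fermat, exponent reduces to 137 mod 16 = 9; 3^9 ≡ 14 (mod 17).
Mod 43: 462 ≡ 32; by Fermat, exponent reduces to 137 mod 42 = 11; 32^11 ≡ 22 (mod 43).
Combine by CRT: x ≡ 14 (mod 17), x ≡ 22 (mod 43) ⇒ x ≡ 65 (mod 731).

65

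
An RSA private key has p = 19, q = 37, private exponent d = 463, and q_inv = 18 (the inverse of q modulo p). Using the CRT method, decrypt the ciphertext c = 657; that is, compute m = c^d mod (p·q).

543

d_p = d mod (p−1) = 463 mod 18 = 13; d_q = d mod (q−1) = 31.
m₁ = c^(d_p) mod p: c ≡ 11 (mod 19), and 11^13 mod 19 = 11.
m₂ = c^(d_q) mod q: c ≡ 28 (mod 37), and 28^31 mod 37 = 25.
h = q_inv·(m₁ − m₂) mod p = 18·(11 − 25) mod 19 = 14.
m = m₂ + h·q = 25 + 14·37 = 543.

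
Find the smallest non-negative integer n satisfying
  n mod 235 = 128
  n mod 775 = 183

12583

Combine the congruences pairwise.
gcd(235, 775) = 5 and 5 | (183 − 128), so the pair is consistent; merging gives n ≡ 12583 (mod 36425), where 36425 = lcm(235, 775).
The solution is unique modulo lcm(235, 775) = 36425.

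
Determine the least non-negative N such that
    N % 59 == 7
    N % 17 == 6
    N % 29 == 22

11158

The moduli are pairwise coprime; M = 59·17·29 = 29087.
M/59 = 493; 493 ≡ 21 (mod 59); 21·45 ≡ 1, so inverse 45.
M/17 = 1711; 1711 ≡ 11 (mod 17); 11·14 ≡ 1, so inverse 14.
M/29 = 1003; 1003 ≡ 17 (mod 29); 17·12 ≡ 1, so inverse 12.
N ≡ 7·493·45 + 6·1711·14 + 22·1003·12 = 563811.
563811 mod 29087 = 11158.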